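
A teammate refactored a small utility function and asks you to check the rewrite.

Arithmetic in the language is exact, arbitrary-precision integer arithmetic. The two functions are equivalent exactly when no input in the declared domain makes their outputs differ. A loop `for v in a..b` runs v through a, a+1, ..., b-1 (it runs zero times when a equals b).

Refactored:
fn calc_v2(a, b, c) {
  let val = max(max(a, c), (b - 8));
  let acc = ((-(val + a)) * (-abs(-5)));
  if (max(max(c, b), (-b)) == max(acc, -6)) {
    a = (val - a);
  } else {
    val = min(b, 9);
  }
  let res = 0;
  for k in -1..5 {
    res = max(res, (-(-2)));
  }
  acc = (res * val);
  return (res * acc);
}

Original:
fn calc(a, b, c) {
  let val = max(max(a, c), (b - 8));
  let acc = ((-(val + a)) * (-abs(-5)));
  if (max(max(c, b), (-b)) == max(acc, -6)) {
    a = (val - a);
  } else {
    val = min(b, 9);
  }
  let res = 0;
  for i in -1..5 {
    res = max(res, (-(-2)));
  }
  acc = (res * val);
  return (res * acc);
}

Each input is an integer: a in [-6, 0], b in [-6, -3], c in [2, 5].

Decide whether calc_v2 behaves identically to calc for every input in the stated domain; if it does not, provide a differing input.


This is a faithful refactor — local variable names differ, but the computed results match everywhere.
Spot check at a=-5, b=-6, c=2 — calc: val=2, then acc=-15, then (max(max(c, b), (-b)) == max(acc, -6)) is false, then val=-6, then res=0, then (i=-1), then res=2, then (i=0), then res=2, then (i=1), then res=2, then (i=2), then res=2, then (i=3), then res=2, then (i=4), then res=2, then acc=-12, then returns -24. calc_v2: val=2, then acc=-15, then (max(max(c, b), (-b)) == max(acc, -6)) is false, then val=-6, then res=0, then (k=-1), then res=2, then (k=0), then res=2, then (k=1), then res=2, then (k=2), then res=2, then (k=3), then res=2, then (k=4), then res=2, then acc=-12, then returns -24. Both give -24.
Sweeping the whole domain (112 inputs) finds no disagreement.
verdict: equivalent


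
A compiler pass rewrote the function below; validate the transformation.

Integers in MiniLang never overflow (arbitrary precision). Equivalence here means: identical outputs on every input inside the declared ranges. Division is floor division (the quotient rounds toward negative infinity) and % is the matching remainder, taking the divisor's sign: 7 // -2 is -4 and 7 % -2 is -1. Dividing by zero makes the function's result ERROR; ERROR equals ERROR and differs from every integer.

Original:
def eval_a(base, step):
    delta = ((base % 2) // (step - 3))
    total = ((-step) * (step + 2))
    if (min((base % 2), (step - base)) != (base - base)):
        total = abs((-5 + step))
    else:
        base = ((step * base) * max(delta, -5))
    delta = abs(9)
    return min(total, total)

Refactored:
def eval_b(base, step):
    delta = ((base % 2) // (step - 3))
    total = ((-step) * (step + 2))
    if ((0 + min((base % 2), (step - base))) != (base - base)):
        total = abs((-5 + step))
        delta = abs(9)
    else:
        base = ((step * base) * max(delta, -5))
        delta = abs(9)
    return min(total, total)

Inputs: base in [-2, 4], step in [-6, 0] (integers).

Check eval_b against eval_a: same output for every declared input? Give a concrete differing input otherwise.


Equivalent — the differences include arithmetic usage differs; and constant usage differs; and min/max/abs usage differs; and statement counts differ, yet no declared input distinguishes the two.
Spot check at base=1, step=-6 — eval_a: delta := -1 | total := -24 | (min((base % 2), (step - base)) != (base - base)): true | total := 11 | delta := 9 | result 11. eval_b: delta := -1 | total := -24 | ((0 + min((base % 2), (step - base))) != (base - base)): true | total := 11 | delta := 9 | result 11. Both give 11.
Every one of the 49 inputs gives matching results.
verdict: equivalent


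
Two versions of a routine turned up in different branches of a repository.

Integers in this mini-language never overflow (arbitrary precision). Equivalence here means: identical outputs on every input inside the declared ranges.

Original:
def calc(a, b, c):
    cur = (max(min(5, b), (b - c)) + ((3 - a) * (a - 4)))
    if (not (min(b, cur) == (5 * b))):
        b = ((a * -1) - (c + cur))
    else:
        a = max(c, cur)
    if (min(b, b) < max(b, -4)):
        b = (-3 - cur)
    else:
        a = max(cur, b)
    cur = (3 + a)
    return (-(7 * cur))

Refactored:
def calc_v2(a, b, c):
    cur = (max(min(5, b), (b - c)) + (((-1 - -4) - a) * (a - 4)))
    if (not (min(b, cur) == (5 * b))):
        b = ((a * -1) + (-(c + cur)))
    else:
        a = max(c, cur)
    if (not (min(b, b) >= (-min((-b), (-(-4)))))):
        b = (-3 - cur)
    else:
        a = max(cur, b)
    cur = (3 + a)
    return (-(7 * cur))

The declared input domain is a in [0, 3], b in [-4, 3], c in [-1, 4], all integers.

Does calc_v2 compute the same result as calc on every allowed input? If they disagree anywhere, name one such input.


Equivalent — the differences include comparison usage differs, and constant usage differs, and arithmetic usage differs, and min/max/abs usage differs, and boolean connective usage differs, yet no declared input distinguishes the two.
Spot check at a=0, b=-4, c=2 — calc: cur := -16 | (not (min(b, cur) == (5 * b))): true | b := 14 | (min(b, b) < max(b, -4)): false | a := 14 | cur := 17 | result -119. calc_v2: cur := -16 | (not (min(b, cur) == (5 * b))): true | b := 14 | (not (min(b, b) >= (-min((-b), (-(-4)))))): false | a := 14 | cur := 17 | result -119. Both give -119.
Checked all 192 inputs in the declared domain: the outputs agree on every one.
verdict: equivalent


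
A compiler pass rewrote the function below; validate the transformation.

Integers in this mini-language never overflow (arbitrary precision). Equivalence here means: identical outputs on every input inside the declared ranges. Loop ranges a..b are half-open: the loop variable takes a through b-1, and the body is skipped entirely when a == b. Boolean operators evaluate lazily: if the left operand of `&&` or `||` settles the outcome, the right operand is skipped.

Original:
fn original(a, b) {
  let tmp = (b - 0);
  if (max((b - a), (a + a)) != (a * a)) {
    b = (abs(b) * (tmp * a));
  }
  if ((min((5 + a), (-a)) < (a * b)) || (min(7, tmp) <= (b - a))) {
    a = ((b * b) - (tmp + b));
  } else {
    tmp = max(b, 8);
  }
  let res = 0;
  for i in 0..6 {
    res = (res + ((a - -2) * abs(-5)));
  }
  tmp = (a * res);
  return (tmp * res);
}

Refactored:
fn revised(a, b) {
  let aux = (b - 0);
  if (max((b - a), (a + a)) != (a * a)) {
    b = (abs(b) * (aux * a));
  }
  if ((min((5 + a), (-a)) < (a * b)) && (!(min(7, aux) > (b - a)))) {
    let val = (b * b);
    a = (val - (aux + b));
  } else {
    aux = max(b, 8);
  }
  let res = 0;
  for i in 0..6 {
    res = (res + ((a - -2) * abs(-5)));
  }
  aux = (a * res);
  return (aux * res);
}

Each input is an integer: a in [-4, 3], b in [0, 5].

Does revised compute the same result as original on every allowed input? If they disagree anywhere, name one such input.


There is a counterexample at a=-4, b=0: 0 on one side, -14400 on the other.
original: tmp becomes 0; next (max((b - a), (a + a)) != (a * a)) evaluates to true; next b becomes 0; next ((min((5 + a), (-a)) < (a * b)) || (min(7, tmp) <= (b - a))) evaluates to true; next a becomes 0; next res becomes 0; next at i=0:; next res becomes 10; next at i=1:; next res becomes 20; next at i=2:; next res becomes 30; next at i=3:; next res becomes 40; next at i=4:; next res becomes 50; next at i=5:; next res becomes 60; next tmp becomes 0; next final value 0
revised: aux becomes 0; next (max((b - a), (a + a)) != (a * a)) evaluates to true; next b becomes 0; next ((min((5 + a), (-a)) < (a * b)) && (!(min(7, aux) > (b - a)))) evaluates to false; next aux becomes 8; next res becomes 0; next at i=0:; next res becomes -10; next at i=1:; next res becomes -20; next at i=2:; next res becomes -30; next at i=3:; next res becomes -40; next at i=4:; next res becomes -50; next at i=5:; next res becomes -60; next aux becomes 240; next final value -14400
verdict: not equivalent; witness: a=-4, b=0


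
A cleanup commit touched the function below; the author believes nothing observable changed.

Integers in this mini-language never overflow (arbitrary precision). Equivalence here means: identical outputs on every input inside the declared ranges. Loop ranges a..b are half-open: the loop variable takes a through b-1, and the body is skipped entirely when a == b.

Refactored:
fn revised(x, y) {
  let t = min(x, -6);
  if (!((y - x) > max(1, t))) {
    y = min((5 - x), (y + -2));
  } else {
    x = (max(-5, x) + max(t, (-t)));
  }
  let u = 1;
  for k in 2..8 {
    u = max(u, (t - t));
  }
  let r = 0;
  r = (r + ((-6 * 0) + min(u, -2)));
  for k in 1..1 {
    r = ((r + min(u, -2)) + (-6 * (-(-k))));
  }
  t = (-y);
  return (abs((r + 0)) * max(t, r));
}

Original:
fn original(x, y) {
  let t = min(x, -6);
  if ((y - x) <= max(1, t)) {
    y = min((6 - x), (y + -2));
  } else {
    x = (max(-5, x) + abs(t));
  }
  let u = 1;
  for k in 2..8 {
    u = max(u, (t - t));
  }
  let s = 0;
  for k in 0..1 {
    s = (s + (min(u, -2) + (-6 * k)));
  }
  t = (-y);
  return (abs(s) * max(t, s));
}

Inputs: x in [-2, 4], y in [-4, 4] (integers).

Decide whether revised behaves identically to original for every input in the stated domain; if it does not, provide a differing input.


The rewrite breaks on x=4, y=4, where the results are -4 and -2.
original: t=-6, then ((y - x) <= max(1, t)) is true, then y=2, then u=1, then (k=2), then u=1, then (k=3), then u=1, then (k=4), then u=1, then (k=5), then u=1, then (k=6), then u=1, then (k=7), then u=1, then s=0, then (k=0), then s=-2, then t=-2, then returns -4
revised: t=-6, then (!((y - x) > max(1, t))) is true, then y=1, then u=1, then (k=2), then u=1, then (k=3), then u=1, then (k=4), then u=1, then (k=5), then u=1, then (k=6), then u=1, then (k=7), then u=1, then r=0, then r=-2, then the loop over k runs zero times, then t=-1, then returns -2
verdict: not equivalent; witness: x=4, y=4


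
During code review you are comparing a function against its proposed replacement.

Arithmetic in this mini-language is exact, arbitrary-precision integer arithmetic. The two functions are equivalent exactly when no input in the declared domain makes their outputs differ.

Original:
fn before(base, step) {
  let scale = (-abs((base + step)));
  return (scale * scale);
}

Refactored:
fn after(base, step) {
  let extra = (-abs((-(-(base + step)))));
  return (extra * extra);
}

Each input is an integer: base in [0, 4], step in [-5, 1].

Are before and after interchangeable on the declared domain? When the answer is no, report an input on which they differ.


The two versions differ — the changes include local variable names differ.
As a probe, take base=3, step=-1: before runs scale = -2; return 4; after runs extra = -2; return 4; both end at 4.
An exhaustive pass over the 35 declared inputs shows identical outputs.
verdict: equivalent


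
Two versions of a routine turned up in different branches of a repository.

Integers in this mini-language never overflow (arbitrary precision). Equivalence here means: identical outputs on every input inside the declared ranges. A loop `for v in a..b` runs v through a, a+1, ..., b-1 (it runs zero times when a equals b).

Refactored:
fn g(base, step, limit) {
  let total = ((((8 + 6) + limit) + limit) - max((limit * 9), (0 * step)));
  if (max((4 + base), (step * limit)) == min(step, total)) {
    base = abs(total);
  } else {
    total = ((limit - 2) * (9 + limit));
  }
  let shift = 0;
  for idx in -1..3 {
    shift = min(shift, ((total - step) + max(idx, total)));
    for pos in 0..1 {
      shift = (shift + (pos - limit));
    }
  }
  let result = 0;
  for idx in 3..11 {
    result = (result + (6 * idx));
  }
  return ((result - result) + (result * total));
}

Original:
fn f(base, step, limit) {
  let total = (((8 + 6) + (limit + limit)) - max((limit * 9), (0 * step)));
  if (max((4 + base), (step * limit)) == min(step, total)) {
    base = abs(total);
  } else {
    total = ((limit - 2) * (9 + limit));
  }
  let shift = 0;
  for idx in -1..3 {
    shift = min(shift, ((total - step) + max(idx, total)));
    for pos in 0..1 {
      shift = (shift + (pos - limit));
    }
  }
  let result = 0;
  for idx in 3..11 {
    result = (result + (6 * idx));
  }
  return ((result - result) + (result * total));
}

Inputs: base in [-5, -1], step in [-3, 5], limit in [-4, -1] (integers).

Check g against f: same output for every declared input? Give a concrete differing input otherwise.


The two versions differ — the changes include same computation, different form.
Tracing base=-1, step=2, limit=-2: f: total = 10; (max((4 + base), (step * limit)) == min(step, total)) -> false; total = -28; shift = 0; [idx=-1]; shift = -31; [pos=0]; shift = -29; [idx=0]; shift = -30; [pos=0]; shift = -28; [idx=1]; shift = -29; [pos=0]; shift = -27; [idx=2]; shift = -28; [pos=0]; shift = -26; result = 0; [idx=3]; result = 18; [idx=4]; result = 42; [idx=5]; result = 72; [idx=6]; result = 108; [idx=7]; result = 150; [idx=8]; result = 198; [idx=9]; result = 252; [idx=10]; result = 312; return -8736 | g: total = 10; (max((4 + base), (step * limit)) == min(step, total)) -> false; total = -28; shift = 0; [idx=-1]; shift = -31; [pos=0]; shift = -29; [idx=0]; shift = -30; [pos=0]; shift = -28; [idx=1]; shift = -29; [pos=0]; shift = -27; [idx=2]; shift = -28; [pos=0]; shift = -26; result = 0; [idx=3]; result = 18; [idx=4]; result = 42; [idx=5]; result = 72; [idx=6]; result = 108; [idx=7]; result = 150; [idx=8]; result = 198; [idx=9]; result = 252; [idx=10]; result = 312; return -8736 — matching result -8736.
An exhaustive pass over the 180 declared inputs shows identical outputs.
verdict: equivalent


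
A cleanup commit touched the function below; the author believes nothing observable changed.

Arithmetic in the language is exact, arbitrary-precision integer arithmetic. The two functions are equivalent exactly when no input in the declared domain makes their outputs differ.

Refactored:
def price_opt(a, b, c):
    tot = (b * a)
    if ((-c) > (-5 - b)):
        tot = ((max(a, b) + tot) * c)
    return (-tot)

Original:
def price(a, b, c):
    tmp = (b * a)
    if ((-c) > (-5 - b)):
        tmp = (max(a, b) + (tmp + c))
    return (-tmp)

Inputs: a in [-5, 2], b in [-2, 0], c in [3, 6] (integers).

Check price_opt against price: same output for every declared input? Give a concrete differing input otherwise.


Take a=-5, b=-1, c=3.
price: tmp := 5 | ((-c) > (-5 - b)): true | tmp := 7 | result -7
price_opt: tot := 5 | ((-c) > (-5 - b)): true | tot := 12 | result -12
-7 != -12, so the rewrite changes behavior.
verdict: not equivalent; witness: a=-5, b=-1, c=3


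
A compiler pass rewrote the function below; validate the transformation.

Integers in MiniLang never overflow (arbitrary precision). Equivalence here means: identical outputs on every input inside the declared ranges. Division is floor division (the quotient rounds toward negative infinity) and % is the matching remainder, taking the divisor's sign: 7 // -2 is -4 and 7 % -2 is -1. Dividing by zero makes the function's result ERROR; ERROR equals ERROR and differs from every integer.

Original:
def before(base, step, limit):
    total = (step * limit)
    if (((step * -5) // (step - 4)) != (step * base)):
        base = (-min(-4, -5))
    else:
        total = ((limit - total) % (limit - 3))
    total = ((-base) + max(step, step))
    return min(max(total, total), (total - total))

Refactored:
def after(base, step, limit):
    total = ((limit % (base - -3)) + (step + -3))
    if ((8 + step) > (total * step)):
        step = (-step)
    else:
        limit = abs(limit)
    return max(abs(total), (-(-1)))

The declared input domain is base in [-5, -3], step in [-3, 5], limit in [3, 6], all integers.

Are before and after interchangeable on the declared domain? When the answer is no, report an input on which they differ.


Evaluate both at base=-5, step=-3, limit=3.
before: total = -9; (((step * -5) // (step - 4)) != (step * base)) -> true; base = 5; total = -8; return -8
after: total = -7; ((8 + step) > (total * step)) -> false; limit = 3; return 7
-8 and 7 differ, so these are not the same function on this domain.
verdict: not equivalent; witness: base=-5, step=-3, limit=3


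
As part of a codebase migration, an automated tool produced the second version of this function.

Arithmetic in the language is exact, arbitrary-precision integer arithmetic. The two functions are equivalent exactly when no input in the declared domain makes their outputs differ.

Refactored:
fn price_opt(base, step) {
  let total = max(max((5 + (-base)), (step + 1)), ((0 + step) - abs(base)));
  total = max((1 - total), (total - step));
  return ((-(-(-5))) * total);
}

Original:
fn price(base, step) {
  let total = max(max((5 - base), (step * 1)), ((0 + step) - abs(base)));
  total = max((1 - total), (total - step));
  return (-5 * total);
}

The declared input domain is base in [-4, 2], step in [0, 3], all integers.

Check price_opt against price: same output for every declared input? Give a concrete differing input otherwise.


Input base=2, step=3: 0 from price versus -5 from price_opt.
verdict: not equivalent; witness: base=2, step=3


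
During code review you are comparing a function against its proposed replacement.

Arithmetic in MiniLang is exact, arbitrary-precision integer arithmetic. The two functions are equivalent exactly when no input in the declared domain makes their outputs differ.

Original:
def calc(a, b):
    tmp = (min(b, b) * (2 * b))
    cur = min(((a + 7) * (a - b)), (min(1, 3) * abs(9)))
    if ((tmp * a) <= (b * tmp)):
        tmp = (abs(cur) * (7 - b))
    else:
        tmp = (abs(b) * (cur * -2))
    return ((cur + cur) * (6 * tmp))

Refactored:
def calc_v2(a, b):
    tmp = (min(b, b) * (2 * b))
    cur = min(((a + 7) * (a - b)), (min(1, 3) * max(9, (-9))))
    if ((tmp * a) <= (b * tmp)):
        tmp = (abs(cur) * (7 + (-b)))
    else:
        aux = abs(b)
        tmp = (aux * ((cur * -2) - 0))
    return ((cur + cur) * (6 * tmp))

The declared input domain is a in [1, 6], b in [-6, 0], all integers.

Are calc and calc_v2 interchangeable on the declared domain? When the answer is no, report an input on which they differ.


This is a faithful refactor — constant usage differs; and statement counts differ; and arithmetic usage differs; and local variable names differ; and min/max/abs usage differs, but the computed results match everywhere.
As a probe, take a=2, b=-2: calc runs tmp = 8; cur = 9; ((tmp * a) <= (b * tmp)) -> false; tmp = -36; return -3888; calc_v2 runs tmp = 8; cur = 9; ((tmp * a) <= (b * tmp)) -> false; aux = 2; tmp = -36; return -3888; both end at -3888.
Sweeping the whole domain (42 inputs) finds no disagreement.
verdict: equivalent


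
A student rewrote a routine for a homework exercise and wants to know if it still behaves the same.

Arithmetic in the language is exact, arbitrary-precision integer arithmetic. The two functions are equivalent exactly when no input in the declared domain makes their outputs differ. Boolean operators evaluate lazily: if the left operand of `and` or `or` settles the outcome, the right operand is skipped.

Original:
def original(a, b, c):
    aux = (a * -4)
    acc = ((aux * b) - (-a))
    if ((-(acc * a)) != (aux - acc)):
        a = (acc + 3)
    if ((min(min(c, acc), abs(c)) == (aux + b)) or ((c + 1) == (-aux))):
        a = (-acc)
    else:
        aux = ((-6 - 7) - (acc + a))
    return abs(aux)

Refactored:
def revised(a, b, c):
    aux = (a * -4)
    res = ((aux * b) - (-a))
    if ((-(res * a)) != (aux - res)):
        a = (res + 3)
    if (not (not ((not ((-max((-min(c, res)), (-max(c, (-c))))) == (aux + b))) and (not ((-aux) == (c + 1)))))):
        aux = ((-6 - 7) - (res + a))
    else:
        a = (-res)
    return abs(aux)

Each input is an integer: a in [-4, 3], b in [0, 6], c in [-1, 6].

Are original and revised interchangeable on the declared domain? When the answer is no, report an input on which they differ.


Side by side, the visible changes include: boolean connective usage differs, local variable names differ, min/max/abs usage differs.
Tracing a=-3, b=5, c=-1: original: aux = 12; acc = 57; ((-(acc * a)) != (aux - acc)) -> true; a = 60; ((min(min(c, acc), abs(c)) == (aux + b)) or ((c + 1) == (-aux))) -> false; aux = -130; return 130 | revised: aux = 12; res = 57; ((-(res * a)) != (aux - res)) -> true; a = 60; (not (not ((not ((-max((-min(c, res)), (-max(c, (-c))))) == (aux + b))) and (not ((-aux) == (c + 1)))))) -> true; aux = -130; return 130 — matching result 130.
An exhaustive pass over the 448 declared inputs shows identical outputs.
verdict: equivalent


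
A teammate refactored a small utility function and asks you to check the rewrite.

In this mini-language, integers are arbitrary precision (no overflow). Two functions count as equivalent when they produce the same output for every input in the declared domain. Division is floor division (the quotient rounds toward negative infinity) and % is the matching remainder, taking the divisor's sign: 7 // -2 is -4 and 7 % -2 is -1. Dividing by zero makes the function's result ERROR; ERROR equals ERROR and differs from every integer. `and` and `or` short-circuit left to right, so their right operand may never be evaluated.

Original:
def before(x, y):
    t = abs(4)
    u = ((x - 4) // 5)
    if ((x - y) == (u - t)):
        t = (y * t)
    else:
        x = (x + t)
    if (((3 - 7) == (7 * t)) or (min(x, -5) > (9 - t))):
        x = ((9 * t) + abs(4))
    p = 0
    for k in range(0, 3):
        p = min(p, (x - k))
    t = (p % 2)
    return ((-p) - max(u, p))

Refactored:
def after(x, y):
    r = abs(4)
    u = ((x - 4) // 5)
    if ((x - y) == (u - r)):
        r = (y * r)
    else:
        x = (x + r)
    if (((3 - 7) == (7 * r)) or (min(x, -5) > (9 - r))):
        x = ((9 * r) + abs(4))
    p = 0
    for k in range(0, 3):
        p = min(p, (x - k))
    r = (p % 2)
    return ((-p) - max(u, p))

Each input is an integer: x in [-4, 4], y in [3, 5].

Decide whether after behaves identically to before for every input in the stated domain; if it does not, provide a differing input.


Comparing the listings, the differences include: local variable names differ.
Spot check at x=-1, y=3 — before: t := 4 | u := -1 | ((x - y) == (u - t)): false | x := 3 | (((3 - 7) == (7 * t)) or (min(x, -5) > (9 - t))): false | p := 0 | iter k=0: | p := 0 | iter k=1: | p := 0 | iter k=2: | p := 0 | t := 0 | result 0. after: r := 4 | u := -1 | ((x - y) == (u - r)): false | x := 3 | (((3 - 7) == (7 * r)) or (min(x, -5) > (9 - r))): false | p := 0 | iter k=0: | p := 0 | iter k=1: | p := 0 | iter k=2: | p := 0 | r := 0 | result 0. Both give 0.
Every one of the 27 inputs gives matching results.
verdict: equivalent


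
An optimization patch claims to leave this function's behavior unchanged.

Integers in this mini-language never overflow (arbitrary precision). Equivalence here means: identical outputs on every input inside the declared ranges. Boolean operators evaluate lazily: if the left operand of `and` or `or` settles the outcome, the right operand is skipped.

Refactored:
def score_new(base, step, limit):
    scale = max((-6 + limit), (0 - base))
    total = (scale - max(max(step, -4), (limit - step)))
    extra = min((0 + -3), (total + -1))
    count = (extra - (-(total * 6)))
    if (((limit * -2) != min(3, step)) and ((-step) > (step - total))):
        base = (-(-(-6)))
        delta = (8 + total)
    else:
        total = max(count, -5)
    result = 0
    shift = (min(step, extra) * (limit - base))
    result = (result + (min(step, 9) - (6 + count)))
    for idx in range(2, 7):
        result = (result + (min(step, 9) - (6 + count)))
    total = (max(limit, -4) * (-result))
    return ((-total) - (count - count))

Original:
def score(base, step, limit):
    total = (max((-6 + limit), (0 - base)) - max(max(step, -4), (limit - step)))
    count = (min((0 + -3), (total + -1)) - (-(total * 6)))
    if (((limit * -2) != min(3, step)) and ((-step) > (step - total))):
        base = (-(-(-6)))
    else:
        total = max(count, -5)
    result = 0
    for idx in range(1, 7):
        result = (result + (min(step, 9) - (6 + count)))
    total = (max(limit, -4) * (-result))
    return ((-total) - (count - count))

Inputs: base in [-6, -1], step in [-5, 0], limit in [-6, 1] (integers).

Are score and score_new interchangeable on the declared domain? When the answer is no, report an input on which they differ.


Changes here: statement counts differ; min/max/abs usage differs; constant usage differs; loop structure differs; arithmetic usage differs; local variable names differ; the full 288-point sweep finds no disagreement.
verdict: equivalent


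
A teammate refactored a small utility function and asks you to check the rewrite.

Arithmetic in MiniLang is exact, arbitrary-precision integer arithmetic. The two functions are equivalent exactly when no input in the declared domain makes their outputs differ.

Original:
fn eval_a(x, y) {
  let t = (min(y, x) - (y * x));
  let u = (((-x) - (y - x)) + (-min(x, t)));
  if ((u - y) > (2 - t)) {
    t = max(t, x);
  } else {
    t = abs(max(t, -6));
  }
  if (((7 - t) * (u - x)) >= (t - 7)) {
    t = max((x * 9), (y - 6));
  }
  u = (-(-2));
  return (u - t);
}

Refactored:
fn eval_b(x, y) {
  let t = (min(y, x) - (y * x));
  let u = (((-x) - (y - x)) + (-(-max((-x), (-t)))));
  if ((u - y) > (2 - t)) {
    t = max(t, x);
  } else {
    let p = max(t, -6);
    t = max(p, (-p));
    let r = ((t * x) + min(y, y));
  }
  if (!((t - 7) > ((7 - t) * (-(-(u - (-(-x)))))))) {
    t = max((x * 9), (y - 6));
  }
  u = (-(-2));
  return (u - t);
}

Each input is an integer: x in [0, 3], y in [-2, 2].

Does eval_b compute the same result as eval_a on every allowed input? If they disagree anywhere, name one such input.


This is a faithful refactor — arithmetic usage differs; boolean connective usage differs; statement counts differ; local variable names differ; comparison usage differs; min/max/abs usage differs, but the computed results match everywhere.
Spot check at x=1, y=1 — eval_a: t := 0 | u := -1 | ((u - y) > (2 - t)): false | t := 0 | (((7 - t) * (u - x)) >= (t - 7)): false | u := 2 | result 2. eval_b: t := 0 | u := -1 | ((u - y) > (2 - t)): false | p := 0 | t := 0 | r := 1 | (!((t - 7) > ((7 - t) * (-(-(u - (-(-x)))))))): false | u := 2 | result 2. Both give 2.
Every one of the 20 inputs gives matching results.
verdict: equivalent


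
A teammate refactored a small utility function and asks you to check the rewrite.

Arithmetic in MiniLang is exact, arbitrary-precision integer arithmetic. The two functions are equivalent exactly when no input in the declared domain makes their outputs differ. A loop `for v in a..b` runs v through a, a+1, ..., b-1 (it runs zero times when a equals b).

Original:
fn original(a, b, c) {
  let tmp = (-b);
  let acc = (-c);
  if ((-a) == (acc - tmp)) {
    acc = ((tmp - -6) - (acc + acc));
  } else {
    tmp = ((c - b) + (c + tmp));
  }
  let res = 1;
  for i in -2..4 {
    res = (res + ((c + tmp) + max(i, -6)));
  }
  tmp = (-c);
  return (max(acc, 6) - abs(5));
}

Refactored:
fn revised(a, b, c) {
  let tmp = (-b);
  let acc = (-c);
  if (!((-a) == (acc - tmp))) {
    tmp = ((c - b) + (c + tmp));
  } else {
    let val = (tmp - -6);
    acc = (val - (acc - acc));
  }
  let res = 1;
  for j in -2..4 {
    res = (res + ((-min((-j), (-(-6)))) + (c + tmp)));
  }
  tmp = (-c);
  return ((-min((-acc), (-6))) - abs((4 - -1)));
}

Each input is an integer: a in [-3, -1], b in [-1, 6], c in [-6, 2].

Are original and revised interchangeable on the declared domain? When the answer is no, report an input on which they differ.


Not equivalent: a=-3, b=-1, c=-4 separates them (1 vs 2).
original: tmp = 1; acc = 4; ((-a) == (acc - tmp)) -> true; acc = -1; res = 1; [i=-2]; res = -4; [i=-1]; res = -8; [i=0]; res = -11; [i=1]; res = -13; [i=2]; res = -14; [i=3]; res = -14; tmp = 4; return 1
revised: tmp = 1; acc = 4; (!((-a) == (acc - tmp))) -> false; val = 7; acc = 7; res = 1; [j=-2]; res = -4; [j=-1]; res = -8; [j=0]; res = -11; [j=1]; res = -13; [j=2]; res = -14; [j=3]; res = -14; tmp = 4; return 2
verdict: not equivalent; witness: a=-3, b=-1, c=-4


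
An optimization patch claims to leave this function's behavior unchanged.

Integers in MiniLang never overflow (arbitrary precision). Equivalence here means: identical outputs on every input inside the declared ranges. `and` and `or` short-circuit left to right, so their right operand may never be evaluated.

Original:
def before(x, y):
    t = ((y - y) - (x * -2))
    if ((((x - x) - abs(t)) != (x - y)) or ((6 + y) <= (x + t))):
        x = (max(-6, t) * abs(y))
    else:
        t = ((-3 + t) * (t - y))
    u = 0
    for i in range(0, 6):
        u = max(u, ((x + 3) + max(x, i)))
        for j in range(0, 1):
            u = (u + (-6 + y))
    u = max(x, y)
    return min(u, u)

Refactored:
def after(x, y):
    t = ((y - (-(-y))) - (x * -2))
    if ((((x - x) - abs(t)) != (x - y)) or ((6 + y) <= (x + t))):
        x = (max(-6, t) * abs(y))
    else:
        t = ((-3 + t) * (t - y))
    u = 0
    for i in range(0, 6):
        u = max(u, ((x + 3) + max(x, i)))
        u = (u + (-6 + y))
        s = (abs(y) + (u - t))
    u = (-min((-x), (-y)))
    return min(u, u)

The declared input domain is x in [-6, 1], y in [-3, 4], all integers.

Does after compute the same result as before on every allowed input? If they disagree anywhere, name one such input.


The two versions differ — the changes include min/max/abs usage differs, and local variable names differ, and arithmetic usage differs, and loop structure differs.
As a probe, take x=-4, y=2: before runs t=-8, then ((((x - x) - abs(t)) != (x - y)) or ((6 + y) <= (x + t))) is true, then x=-12, then u=0, then (i=0), then u=0, then (j=0), then u=-4, then (i=1), then u=-4, then (j=0), then u=-8, then (i=2), then u=-7, then (j=0), then u=-11, then (i=3), then u=-6, then (j=0), then u=-10, then (i=4), then u=-5, then (j=0), then u=-9, then (i=5), then u=-4, then (j=0), then u=-8, then u=2, then returns 2; after runs t=-8, then ((((x - x) - abs(t)) != (x - y)) or ((6 + y) <= (x + t))) is true, then x=-12, then u=0, then (i=0), then u=0, then u=-4, then s=6, then (i=1), then u=-4, then u=-8, then s=2, then (i=2), then u=-7, then u=-11, then s=-1, then (i=3), then u=-6, then u=-10, then s=0, then (i=4), then u=-5, then u=-9, then s=1, then (i=5), then u=-4, then u=-8, then s=2, then u=2, then returns 2; both end at 2.
Sweeping the whole domain (64 inputs) finds no disagreement.
verdict: equivalent


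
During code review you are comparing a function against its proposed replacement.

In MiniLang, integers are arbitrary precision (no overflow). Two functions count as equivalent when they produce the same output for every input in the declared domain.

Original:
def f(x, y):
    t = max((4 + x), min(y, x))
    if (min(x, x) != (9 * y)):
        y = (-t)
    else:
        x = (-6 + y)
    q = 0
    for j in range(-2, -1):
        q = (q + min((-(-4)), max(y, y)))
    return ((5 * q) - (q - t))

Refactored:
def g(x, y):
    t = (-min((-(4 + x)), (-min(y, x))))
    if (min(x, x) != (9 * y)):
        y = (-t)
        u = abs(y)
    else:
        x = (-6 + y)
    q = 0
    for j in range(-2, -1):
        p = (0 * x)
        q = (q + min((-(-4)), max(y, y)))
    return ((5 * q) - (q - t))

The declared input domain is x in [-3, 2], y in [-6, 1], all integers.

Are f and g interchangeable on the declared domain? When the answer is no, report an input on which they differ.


Differences: constant usage differs; and local variable names differ; and min/max/abs usage differs; and statement counts differ; and arithmetic usage differs — yet all 48 inputs agree.
verdict: equivalent


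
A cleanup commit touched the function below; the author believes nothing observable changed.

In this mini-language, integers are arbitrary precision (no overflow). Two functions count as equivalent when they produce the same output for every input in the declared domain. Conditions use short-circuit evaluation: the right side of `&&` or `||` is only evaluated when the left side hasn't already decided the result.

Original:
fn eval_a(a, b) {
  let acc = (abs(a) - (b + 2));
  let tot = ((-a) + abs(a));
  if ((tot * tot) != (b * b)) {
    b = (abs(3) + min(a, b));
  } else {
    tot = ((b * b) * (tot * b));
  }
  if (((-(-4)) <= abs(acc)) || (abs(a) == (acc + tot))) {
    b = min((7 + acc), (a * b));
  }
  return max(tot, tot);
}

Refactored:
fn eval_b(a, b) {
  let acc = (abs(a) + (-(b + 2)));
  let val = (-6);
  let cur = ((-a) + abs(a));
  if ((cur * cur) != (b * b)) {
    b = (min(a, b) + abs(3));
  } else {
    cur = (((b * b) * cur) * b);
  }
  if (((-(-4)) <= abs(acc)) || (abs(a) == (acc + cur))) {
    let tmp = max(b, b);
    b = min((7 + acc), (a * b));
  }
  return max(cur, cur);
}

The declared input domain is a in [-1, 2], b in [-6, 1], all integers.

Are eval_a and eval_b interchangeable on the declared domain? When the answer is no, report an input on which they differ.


Changes here: arithmetic usage differs; and local variable names differ; and statement counts differ; and min/max/abs usage differs; and constant usage differs; the full 32-point sweep finds no disagreement.
verdict: equivalent


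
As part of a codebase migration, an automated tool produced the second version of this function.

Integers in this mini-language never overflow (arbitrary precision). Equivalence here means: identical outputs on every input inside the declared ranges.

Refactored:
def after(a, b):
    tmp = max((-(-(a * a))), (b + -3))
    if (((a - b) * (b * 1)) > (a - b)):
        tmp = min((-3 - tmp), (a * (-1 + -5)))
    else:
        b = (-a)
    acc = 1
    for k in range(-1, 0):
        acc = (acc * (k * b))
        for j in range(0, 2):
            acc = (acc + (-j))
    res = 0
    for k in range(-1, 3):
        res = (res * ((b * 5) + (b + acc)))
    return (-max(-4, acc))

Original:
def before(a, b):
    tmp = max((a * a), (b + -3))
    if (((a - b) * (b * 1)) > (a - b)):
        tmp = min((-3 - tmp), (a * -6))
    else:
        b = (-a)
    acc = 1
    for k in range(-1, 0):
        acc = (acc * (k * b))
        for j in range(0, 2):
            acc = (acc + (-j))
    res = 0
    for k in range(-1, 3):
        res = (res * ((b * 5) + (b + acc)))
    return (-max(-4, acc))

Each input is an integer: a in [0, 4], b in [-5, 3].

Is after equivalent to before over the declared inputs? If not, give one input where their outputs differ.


This is a faithful refactor — arithmetic usage differs; also constant usage differs, but the computed results match everywhere.
One worked example (a=0, b=-4) — before: tmp=0, then (((a - b) * (b * 1)) > (a - b)) is false, then b=0, then acc=1, then (k=-1), then acc=0, then (j=0), then acc=0, then (j=1), then acc=-1, then res=0, then (k=-1), then res=0, then (k=0), then res=0, then (k=1), then res=0, then (k=2), then res=0, then returns 1; after: tmp=0, then (((a - b) * (b * 1)) > (a - b)) is false, then b=0, then acc=1, then (k=-1), then acc=0, then (j=0), then acc=0, then (j=1), then acc=-1, then res=0, then (k=-1), then res=0, then (k=0), then res=0, then (k=1), then res=0, then (k=2), then res=0, then returns 1; agreement on 1.
Across all 45 domain points the two functions coincide.
verdict: equivalent


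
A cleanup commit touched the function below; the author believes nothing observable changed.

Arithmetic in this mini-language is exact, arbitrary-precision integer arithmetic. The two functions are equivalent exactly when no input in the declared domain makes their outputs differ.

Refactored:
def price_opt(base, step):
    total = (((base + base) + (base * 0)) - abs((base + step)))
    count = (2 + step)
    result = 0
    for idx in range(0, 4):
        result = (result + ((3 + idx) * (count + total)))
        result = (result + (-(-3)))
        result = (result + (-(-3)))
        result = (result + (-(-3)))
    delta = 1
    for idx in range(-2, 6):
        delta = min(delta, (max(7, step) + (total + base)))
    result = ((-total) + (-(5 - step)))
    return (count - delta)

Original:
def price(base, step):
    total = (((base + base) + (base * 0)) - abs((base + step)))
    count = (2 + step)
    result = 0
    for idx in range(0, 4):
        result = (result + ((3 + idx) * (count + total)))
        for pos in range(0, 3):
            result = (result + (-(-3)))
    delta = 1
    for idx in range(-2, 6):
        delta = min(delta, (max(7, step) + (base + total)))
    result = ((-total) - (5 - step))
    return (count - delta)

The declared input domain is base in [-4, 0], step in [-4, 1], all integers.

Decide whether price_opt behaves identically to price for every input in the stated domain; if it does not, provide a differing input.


Although arithmetic usage differs, local variable names differ, statement counts differ, constant usage differs, loop structure differs, 30/30 inputs agree.
verdict: equivalent


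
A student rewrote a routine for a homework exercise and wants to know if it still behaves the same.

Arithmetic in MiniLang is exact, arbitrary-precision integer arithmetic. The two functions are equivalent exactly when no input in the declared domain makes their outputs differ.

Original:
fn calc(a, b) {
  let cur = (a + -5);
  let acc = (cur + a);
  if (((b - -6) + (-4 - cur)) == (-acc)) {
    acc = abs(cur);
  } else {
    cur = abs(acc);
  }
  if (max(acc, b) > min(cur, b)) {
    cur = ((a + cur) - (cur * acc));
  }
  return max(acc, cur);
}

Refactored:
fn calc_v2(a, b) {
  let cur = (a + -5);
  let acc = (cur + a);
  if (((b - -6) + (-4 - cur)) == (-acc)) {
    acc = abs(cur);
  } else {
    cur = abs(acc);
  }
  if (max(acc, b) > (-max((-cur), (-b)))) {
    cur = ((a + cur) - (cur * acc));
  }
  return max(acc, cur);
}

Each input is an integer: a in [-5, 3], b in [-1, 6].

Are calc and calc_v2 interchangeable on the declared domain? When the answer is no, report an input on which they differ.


Changes here: min/max/abs usage differs; the full 72-point sweep finds no disagreement.
verdict: equivalent


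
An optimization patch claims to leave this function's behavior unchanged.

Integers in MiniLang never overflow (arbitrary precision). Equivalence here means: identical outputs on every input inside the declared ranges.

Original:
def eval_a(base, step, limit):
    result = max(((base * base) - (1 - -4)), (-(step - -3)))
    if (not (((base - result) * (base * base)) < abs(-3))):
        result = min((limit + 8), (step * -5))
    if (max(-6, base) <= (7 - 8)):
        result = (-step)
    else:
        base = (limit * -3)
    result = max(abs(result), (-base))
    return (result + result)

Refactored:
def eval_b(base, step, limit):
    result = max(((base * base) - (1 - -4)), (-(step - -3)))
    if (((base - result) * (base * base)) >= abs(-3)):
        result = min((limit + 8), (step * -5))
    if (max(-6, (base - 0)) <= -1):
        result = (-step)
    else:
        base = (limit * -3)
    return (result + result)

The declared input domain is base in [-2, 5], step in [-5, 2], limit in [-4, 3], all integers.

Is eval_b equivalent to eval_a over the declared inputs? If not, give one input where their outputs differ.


Try base=-2, step=-1, limit=-4.
eval_a: result = -1; (not (((base - result) * (base * base)) < abs(-3))) -> false; (max(-6, base) <= (7 - 8)) -> true; result = 1; result = 2; return 4
eval_b: result = -1; (((base - result) * (base * base)) >= abs(-3)) -> false; (max(-6, (base - 0)) <= -1) -> true; result = 1; return 2
4 vs 2 — the two versions disagree here.
verdict: not equivalent; witness: base=-2, step=-1, limit=-4


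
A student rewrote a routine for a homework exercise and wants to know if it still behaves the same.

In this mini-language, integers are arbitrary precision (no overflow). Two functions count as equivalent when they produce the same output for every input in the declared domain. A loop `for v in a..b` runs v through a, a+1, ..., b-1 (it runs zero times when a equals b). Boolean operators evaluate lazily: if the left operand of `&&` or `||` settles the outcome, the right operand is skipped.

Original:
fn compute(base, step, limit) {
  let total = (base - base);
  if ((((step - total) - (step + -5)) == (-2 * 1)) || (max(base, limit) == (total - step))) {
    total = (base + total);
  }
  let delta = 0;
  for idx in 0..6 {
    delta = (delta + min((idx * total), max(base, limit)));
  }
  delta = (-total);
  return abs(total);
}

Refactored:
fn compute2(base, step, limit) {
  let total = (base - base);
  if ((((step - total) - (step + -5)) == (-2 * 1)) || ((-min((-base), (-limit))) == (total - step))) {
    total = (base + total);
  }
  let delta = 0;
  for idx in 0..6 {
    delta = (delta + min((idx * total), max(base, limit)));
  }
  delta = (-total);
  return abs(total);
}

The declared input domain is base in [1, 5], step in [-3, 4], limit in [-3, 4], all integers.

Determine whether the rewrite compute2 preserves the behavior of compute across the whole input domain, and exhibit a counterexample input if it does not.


Although min/max/abs usage differs, 320/320 inputs agree.
verdict: equivalent
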